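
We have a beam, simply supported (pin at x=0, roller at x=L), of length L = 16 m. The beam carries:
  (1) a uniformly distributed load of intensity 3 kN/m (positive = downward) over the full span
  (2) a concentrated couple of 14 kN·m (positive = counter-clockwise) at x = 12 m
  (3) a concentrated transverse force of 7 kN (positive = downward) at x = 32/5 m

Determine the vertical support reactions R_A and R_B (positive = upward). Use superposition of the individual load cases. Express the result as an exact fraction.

R_A = 1163/40 kN, R_B = 1037/40 kN

Load 1 — uniform load w=3 kN/m over full span:
  R_A = wL/2 = 3·16/2 = 24 kN
  R_B = wL/2 = 3·16/2 = 24 kN
Load 2 — applied couple M₀=14 kN·m at a=12 m (b=L-a=4):
  R_A = M₀/L = 14/16 = 7/8 kN
  R_B = -M₀/L = -14/16 = -7/8 kN
Load 3 — point force P=7 kN at a=32/5 m (b=L-a=48/5):
  R_A = Pb/L = 7·(48/5)/16 = 21/5 kN
  R_B = Pa/L = 7·(32/5)/16 = 14/5 kN
Superposition: R_A = 1163/40 kN, R_B = 1037/40 kN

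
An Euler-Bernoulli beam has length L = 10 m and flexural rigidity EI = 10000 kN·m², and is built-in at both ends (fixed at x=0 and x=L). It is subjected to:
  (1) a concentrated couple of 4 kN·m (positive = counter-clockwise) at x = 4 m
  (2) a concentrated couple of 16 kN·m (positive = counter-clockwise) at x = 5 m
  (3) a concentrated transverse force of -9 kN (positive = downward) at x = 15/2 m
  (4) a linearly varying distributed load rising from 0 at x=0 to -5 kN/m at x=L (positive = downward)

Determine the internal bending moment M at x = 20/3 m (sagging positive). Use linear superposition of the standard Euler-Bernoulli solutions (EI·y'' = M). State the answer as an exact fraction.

M(20/3) = -1194797/64800 kN·m

Load 1 — applied couple M₀=4 kN·m at a=4 m (b=L-a=6):
  M_1 = R_Ax - M_A - M₀  [x>a] with R_A=72/125, M_A=12/25 = (72/125)·(20/3) - (12/25) - 4 = -16/25 kN·m
Load 2 — applied couple M₀=16 kN·m at a=5 m (b=L-a=5):
  M_2 = R_Ax - M_A - M₀  [x>a] with R_A=12/5, M_A=4 = (12/5)·(20/3) - 4 - 16 = -4 kN·m
Load 3 — point force P=-9 kN at a=15/2 m (b=L-a=5/2):
  M_3 = Pb²(3a+b)x/L³ - Pab²/L²  [x≤a] = (-9)·(5/2)²·(3·(15/2)+(5/2))·(20/3)/10³ - (-9)·(15/2)·(5/2)²/10² = -165/32 kN·m
Load 4 — triangular load w₀=-5 kN/m (0→w₀ over full span):
  M_4 = 3w₀Lx/20 - w₀L²/30 - w₀x³/(6L) = 3·(-5)·10·(20/3)/20 - (-5)·10²/30 - (-5)·(20/3)³/(6·10) = -700/81 kN·m
Superposition: M = Σ M_i = -1194797/64800 kN·m ≈ -18.438225 kN·m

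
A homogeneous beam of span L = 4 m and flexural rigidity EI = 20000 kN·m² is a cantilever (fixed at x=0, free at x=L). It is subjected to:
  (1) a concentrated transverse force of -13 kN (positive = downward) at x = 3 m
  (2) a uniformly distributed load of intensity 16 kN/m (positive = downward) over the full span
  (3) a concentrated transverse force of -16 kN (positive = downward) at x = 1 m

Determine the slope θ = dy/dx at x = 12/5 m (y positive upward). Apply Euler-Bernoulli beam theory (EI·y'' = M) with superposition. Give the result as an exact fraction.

θ(12/5) = -2987/625000 rad

Load 1 — point force P=-13 kN at a=3 m (b=L-a=1):
  θ_1 = -Px(2a-x)/(2EI)  [x≤a] = -(-13)·(12/5)·(2·3-(12/5))/(2·20000) = 351/125000 rad
Load 2 — uniform load w=16 kN/m over full span:
  θ_2 = -wx(x²-3Lx+3L²)/(6EI) = -16·(12/5)·((12/5)²-3·4·(12/5)+3·4²)/(6·20000) = -624/78125 rad
Load 3 — point force P=-16 kN at a=1 m (b=L-a=3):
  θ_3 = -Pa²/(2EI)  [x>a] = -(-16)·1²/(2·20000) = 1/2500 rad
Superposition: θ = Σ θ_i = -2987/625000 rad ≈ -0.004779 rad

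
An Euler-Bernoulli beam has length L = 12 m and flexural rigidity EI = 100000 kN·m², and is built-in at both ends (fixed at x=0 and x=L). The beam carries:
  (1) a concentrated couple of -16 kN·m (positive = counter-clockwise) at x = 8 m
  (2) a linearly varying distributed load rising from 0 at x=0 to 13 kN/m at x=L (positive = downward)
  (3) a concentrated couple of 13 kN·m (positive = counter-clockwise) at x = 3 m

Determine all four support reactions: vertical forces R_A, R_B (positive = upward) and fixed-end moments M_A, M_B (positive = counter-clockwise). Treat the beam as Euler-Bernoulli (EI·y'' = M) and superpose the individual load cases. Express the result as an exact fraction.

R_A = 32891/1440 kN, M_A = 13111/240 kN·m, R_B = 79429/1440 kN, M_B = -7163/80 kN·m

Load 1 — applied couple M₀=-16 kN·m at a=8 m (b=L-a=4):
  R_A = 6M₀ab/L³ = 6·(-16)·8·4/12³ = -16/9 kN
  M_A = M₀b(2a-b)/L² = (-16)·4·(2·8-4)/12² = -16/3 kN·m
  R_B = -6M₀ab/L³ = -6·(-16)·8·4/12³ = 16/9 kN
  M_B = M₀a(2b-a)/L² = (-16)·8·(2·4-8)/12² = 0 kN·m
Load 2 — triangular load w₀=13 kN/m (0→w₀ over full span):
  R_A = 3w₀L/20 = 3·13·12/20 = 117/5 kN
  M_A = w₀L²/30 = 13·12²/30 = 312/5 kN·m
  R_B = 7w₀L/20 = 7·13·12/20 = 273/5 kN
  M_B = -w₀L²/20 = -13·12²/20 = -468/5 kN·m
Load 3 — applied couple M₀=13 kN·m at a=3 m (b=L-a=9):
  R_A = 6M₀ab/L³ = 6·13·3·9/12³ = 39/32 kN
  M_A = M₀b(2a-b)/L² = 13·9·(2·3-9)/12² = -39/16 kN·m
  R_B = -6M₀ab/L³ = -6·13·3·9/12³ = -39/32 kN
  M_B = M₀a(2b-a)/L² = 13·3·(2·9-3)/12² = 65/16 kN·m
Superposition: R_A = 32891/1440 kN, M_A = 13111/240 kN·m, R_B = 79429/1440 kN, M_B = -7163/80 kN·m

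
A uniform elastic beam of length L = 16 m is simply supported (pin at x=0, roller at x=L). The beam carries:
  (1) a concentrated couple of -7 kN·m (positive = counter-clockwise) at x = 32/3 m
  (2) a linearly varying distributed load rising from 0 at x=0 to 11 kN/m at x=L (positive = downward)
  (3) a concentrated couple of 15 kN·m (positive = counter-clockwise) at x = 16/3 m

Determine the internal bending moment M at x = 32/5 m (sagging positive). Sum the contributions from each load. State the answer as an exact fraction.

M(32/5) = 18237/125 kN·m

Load 1 — applied couple M₀=-7 kN·m at a=32/3 m (b=L-a=16/3):
  M_1 = M₀x/L  [x≤a] = (-7)·(32/5)/16 = -14/5 kN·m
Load 2 — triangular load w₀=11 kN/m (0→w₀ over full span):
  M_2 = w₀Lx/6 - w₀x³/(6L) = 11·16·(32/5)/6 - 11·(32/5)³/(6·16) = 19712/125 kN·m
Load 3 — applied couple M₀=15 kN·m at a=16/3 m (b=L-a=32/3):
  M_3 = M₀x/L - M₀  [x>a] = 15·(32/5)/16 - 15 = -9 kN·m
Superposition: M = Σ M_i = 18237/125 kN·m ≈ 145.896000 kN·m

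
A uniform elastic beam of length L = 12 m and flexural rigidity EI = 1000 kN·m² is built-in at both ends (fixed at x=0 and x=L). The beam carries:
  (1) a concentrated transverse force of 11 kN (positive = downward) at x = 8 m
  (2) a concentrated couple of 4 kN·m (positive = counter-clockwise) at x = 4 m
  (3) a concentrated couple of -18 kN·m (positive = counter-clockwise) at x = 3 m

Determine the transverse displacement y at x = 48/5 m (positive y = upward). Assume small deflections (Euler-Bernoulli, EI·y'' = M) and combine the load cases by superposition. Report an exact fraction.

y(48/5) = -17641/375000 m

Load 1 — point force P=11 kN at a=8 m (b=L-a=4):
  y_1 = -Pa²(L-x)²(3bL-(3b+a)(L-x))/(6L³EI)  [x>a] = -11·8²·(12-(48/5))²·(3·4·12-(3·4+8)·(12-(48/5)))/(6·12³·1000) = -352/9375 m
Load 2 — applied couple M₀=4 kN·m at a=4 m (b=L-a=8):
  y_2 = (R_Ax³/6 - M_Ax²/2 - M₀(x-a)²/2)/EI  [x>a] with R_A=4/9, M_A=0 = ((4/9)·(48/5)³/6 - 0·(48/5)²/2 - 4·((48/5)-4)²/2)/1000 = 44/15625 m
Load 3 — applied couple M₀=-18 kN·m at a=3 m (b=L-a=9):
  y_3 = (R_Ax³/6 - M_Ax²/2 - M₀(x-a)²/2)/EI  [x>a] with R_A=-27/16, M_A=27/8 = ((-27/16)·(48/5)³/6 - (27/8)·(48/5)²/2 - (-18)·((48/5)-3)²/2)/1000 = -1539/125000 m
Superposition: y = Σ y_i = -17641/375000 m ≈ -0.047043 m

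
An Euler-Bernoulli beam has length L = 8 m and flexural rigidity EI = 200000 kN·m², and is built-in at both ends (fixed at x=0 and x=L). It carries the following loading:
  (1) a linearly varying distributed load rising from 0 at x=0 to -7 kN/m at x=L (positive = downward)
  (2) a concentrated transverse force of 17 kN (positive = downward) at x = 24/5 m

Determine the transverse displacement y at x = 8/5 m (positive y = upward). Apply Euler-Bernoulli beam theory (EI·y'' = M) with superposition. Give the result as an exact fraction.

Load 1 — triangular load w₀=-7 kN/m (0→w₀ over full span):
  y_1 = -w₀x²(L-x)²(x+2L)/(120LEI) = -(-7)·(8/5)²·(8-(8/5))²·((8/5)+2·8)/(120·8·200000) = 9856/146484375 m
Load 2 — point force P=17 kN at a=24/5 m (b=L-a=16/5):
  y_2 = -Pb²x²(3aL-(3a+b)x)/(6L³EI)  [x≤a] = -17·(16/5)²·(8/5)²·(3·(24/5)·8-(3·(24/5)+(16/5))·(8/5))/(6·8³·200000) = -9248/146484375 m
Superposition: y = Σ y_i = 608/146484375 m ≈ 0.000004 m

y(8/5) = 608/146484375 m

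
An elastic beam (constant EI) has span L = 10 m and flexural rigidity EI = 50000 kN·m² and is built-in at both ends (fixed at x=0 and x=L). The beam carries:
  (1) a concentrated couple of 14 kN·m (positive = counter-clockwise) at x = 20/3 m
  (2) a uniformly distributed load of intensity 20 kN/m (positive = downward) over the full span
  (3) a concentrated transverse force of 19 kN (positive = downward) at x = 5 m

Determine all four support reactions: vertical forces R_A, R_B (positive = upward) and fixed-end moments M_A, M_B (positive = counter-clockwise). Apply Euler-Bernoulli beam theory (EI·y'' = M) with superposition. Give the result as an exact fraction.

R_A = 3341/30 kN, M_A = 2341/12 kN·m, R_B = 3229/30 kN, M_B = -2285/12 kN·m

Load 1 — applied couple M₀=14 kN·m at a=20/3 m (b=L-a=10/3):
  R_A = 6M₀ab/L³ = 6·14·(20/3)·(10/3)/10³ = 28/15 kN
  M_A = M₀b(2a-b)/L² = 14·(10/3)·(2·(20/3)-(10/3))/10² = 14/3 kN·m
  R_B = -6M₀ab/L³ = -6·14·(20/3)·(10/3)/10³ = -28/15 kN
  M_B = M₀a(2b-a)/L² = 14·(20/3)·(2·(10/3)-(20/3))/10² = 0 kN·m
Load 2 — uniform load w=20 kN/m over full span:
  R_A = wL/2 = 20·10/2 = 100 kN
  M_A = wL²/12 = 20·10²/12 = 500/3 kN·m
  R_B = wL/2 = 20·10/2 = 100 kN
  M_B = -wL²/12 = -20·10²/12 = -500/3 kN·m
Load 3 — point force P=19 kN at a=5 m (b=L-a=5):
  R_A = Pb²(3a+b)/L³ = 19·5²·(3·5+5)/10³ = 19/2 kN
  M_A = Pab²/L² = 19·5·5²/10² = 95/4 kN·m
  R_B = Pa²(a+3b)/L³ = 19·5²·(5+3·5)/10³ = 19/2 kN
  M_B = -Pa²b/L² = -19·5²·5/10² = -95/4 kN·m
Superposition: R_A = 3341/30 kN, M_A = 2341/12 kN·m, R_B = 3229/30 kN, M_B = -2285/12 kN·m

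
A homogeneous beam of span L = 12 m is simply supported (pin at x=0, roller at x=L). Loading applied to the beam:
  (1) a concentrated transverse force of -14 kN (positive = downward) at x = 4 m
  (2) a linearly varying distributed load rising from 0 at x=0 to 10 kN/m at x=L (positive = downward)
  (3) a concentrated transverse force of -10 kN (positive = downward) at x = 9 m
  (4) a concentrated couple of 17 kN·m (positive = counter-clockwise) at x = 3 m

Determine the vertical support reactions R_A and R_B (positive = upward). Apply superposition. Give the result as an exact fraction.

R_A = 115/12 kN, R_B = 317/12 kN

Load 1 — point force P=-14 kN at a=4 m (b=L-a=8):
  R_A = Pb/L = (-14)·8/12 = -28/3 kN
  R_B = Pa/L = (-14)·4/12 = -14/3 kN
Load 2 — triangular load w₀=10 kN/m (0→w₀ over full span):
  R_A = w₀L/6 = 10·12/6 = 20 kN
  R_B = w₀L/3 = 10·12/3 = 40 kN
Load 3 — point force P=-10 kN at a=9 m (b=L-a=3):
  R_A = Pb/L = (-10)·3/12 = -5/2 kN
  R_B = Pa/L = (-10)·9/12 = -15/2 kN
Load 4 — applied couple M₀=17 kN·m at a=3 m (b=L-a=9):
  R_A = M₀/L = 17/12 kN
  R_B = -M₀/L = -17/12 kN
Superposition: R_A = 115/12 kN, R_B = 317/12 kN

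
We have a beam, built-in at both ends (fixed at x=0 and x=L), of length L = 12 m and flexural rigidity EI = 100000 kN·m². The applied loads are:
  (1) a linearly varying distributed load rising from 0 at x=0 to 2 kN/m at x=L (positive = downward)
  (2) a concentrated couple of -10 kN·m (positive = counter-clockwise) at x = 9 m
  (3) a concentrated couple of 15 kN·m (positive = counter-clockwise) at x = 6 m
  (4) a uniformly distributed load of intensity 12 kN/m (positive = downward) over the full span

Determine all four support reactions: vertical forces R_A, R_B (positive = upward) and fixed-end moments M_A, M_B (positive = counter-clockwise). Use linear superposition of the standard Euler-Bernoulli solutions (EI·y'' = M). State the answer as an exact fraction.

R_A = 6123/80 kN, M_A = 6169/40 kN·m, R_B = 6357/80 kN, M_B = -6111/40 kN·m

Load 1 — triangular load w₀=2 kN/m (0→w₀ over full span):
  R_A = 3w₀L/20 = 3·2·12/20 = 18/5 kN
  M_A = w₀L²/30 = 2·12²/30 = 48/5 kN·m
  R_B = 7w₀L/20 = 7·2·12/20 = 42/5 kN
  M_B = -w₀L²/20 = -2·12²/20 = -72/5 kN·m
Load 2 — applied couple M₀=-10 kN·m at a=9 m (b=L-a=3):
  R_A = 6M₀ab/L³ = 6·(-10)·9·3/12³ = -15/16 kN
  M_A = M₀b(2a-b)/L² = (-10)·3·(2·9-3)/12² = -25/8 kN·m
  R_B = -6M₀ab/L³ = -6·(-10)·9·3/12³ = 15/16 kN
  M_B = M₀a(2b-a)/L² = (-10)·9·(2·3-9)/12² = 15/8 kN·m
Load 3 — applied couple M₀=15 kN·m at a=6 m (b=L-a=6):
  R_A = 6M₀ab/L³ = 6·15·6·6/12³ = 15/8 kN
  M_A = M₀b(2a-b)/L² = 15·6·(2·6-6)/12² = 15/4 kN·m
  R_B = -6M₀ab/L³ = -6·15·6·6/12³ = -15/8 kN
  M_B = M₀a(2b-a)/L² = 15·6·(2·6-6)/12² = 15/4 kN·m
Load 4 — uniform load w=12 kN/m over full span:
  R_A = wL/2 = 12·12/2 = 72 kN
  M_A = wL²/12 = 12·12²/12 = 144 kN·m
  R_B = wL/2 = 12·12/2 = 72 kN
  M_B = -wL²/12 = -12·12²/12 = -144 kN·m
Superposition: R_A = 6123/80 kN, M_A = 6169/40 kN·m, R_B = 6357/80 kN, M_B = -6111/40 kN·m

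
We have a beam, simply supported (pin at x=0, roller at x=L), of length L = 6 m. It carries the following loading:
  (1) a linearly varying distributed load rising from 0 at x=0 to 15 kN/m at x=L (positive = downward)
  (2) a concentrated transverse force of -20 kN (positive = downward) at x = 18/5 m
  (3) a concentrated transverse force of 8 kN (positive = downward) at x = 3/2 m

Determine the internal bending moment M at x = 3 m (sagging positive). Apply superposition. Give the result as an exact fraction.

M(3) = 63/4 kN·m

Load 1 — triangular load w₀=15 kN/m (0→w₀ over full span):
  M_1 = w₀Lx/6 - w₀x³/(6L) = 15·6·3/6 - 15·3³/(6·6) = 135/4 kN·m
Load 2 — point force P=-20 kN at a=18/5 m (b=L-a=12/5):
  M_2 = Pbx/L  [x≤a] = (-20)·(12/5)·3/6 = -24 kN·m
Load 3 — point force P=8 kN at a=3/2 m (b=L-a=9/2):
  M_3 = Pa(L-x)/L  [x>a] = 8·(3/2)·(6-3)/6 = 6 kN·m
Superposition: M = Σ M_i = 63/4 kN·m ≈ 15.750000 kN·m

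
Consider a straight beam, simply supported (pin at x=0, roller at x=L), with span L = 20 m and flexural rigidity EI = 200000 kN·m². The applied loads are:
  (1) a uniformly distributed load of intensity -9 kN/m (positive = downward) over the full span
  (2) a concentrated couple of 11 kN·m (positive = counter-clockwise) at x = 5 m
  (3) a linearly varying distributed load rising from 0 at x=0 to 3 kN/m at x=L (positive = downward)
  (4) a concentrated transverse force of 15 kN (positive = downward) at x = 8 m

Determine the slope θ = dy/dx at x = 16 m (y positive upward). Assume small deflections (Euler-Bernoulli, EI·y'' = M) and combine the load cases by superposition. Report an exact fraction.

θ(16) = -205159/24000000 rad

Load 1 — uniform load w=-9 kN/m over full span:
  θ_1 = -w(L³-6Lx²+4x³)/(24EI) = -(-9)·(20³-6·20·16²+4·16³)/(24·200000) = -297/25000 rad
Load 2 — applied couple M₀=11 kN·m at a=5 m (b=L-a=15):
  θ_2 = (M₀x²/(2L)-M₀(x-a)+C₁)/EI  [x>a] with C₁=M₀(3b²-L²)/(6L)=605/24 = (11·16²/(2·20)-11·(16-5)+(605/24))/200000 = -3047/24000000 rad
Load 3 — triangular load w₀=3 kN/m (0→w₀ over full span):
  θ_3 = -w₀(7L⁴-30L²x²+15x⁴)/(360LEI) = -3·(7·20⁴-30·20²·16²+15·16⁴)/(360·20·200000) = 757/375000 rad
Load 4 — point force P=15 kN at a=8 m (b=L-a=12):
  θ_4 = -Pa(2L²-6Lx+3x²+a²)/(6LEI)  [x>a] = -15·8·(2·20²-6·20·16+3·16²+8²)/(6·20·200000) = 9/6250 rad
Superposition: θ = Σ θ_i = -205159/24000000 rad ≈ -0.008548 rad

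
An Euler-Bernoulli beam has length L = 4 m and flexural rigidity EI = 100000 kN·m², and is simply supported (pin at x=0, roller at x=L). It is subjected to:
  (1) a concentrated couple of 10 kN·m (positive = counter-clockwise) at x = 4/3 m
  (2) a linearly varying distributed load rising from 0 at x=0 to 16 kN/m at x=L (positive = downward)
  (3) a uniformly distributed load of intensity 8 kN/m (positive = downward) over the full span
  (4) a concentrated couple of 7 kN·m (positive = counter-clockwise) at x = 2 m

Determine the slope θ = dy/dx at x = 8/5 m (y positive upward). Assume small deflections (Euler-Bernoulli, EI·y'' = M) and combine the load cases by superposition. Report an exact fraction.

Load 1 — applied couple M₀=10 kN·m at a=4/3 m (b=L-a=8/3):
  θ_1 = (M₀x²/(2L)-M₀(x-a)+C₁)/EI  [x>a] with C₁=M₀(3b²-L²)/(6L)=20/9 = (10·(8/5)²/(2·4)-10·((8/5)-(4/3))+(20/9))/100000 = 31/1125000 rad
Load 2 — triangular load w₀=16 kN/m (0→w₀ over full span):
  θ_2 = -w₀(7L⁴-30L²x²+15x⁴)/(360LEI) = -16·(7·4⁴-30·4²·(8/5)²+15·(8/5)⁴)/(360·4·100000) = -1292/17578125 rad
Load 3 — uniform load w=8 kN/m over full span:
  θ_3 = -w(L³-6Lx²+4x³)/(24EI) = -8·(4³-6·4·(8/5)²+4·(8/5)³)/(24·100000) = -74/1171875 rad
Load 4 — applied couple M₀=7 kN·m at a=2 m (b=L-a=2):
  θ_4 = (M₀x²/(2L)+C₁)/EI  [x≤a] with C₁=M₀(3b²-L²)/(6L)=-7/6 = (7·(8/5)²/(2·4)+(-7/6))/100000 = 161/15000000 rad
Superposition: θ = Σ θ_i = -110653/1125000000 rad ≈ -0.000098 rad

θ(8/5) = -110653/1125000000 rad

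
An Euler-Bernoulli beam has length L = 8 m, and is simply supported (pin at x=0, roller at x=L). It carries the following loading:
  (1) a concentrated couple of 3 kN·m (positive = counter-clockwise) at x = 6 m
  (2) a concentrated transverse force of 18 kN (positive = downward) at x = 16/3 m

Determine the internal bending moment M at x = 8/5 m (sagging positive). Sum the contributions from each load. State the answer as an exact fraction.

M(8/5) = 51/5 kN·m

Load 1 — applied couple M₀=3 kN·m at a=6 m (b=L-a=2):
  M_1 = M₀x/L  [x≤a] = 3·(8/5)/8 = 3/5 kN·m
Load 2 — point force P=18 kN at a=16/3 m (b=L-a=8/3):
  M_2 = Pbx/L  [x≤a] = 18·(8/3)·(8/5)/8 = 48/5 kN·m
Superposition: M = Σ M_i = 51/5 kN·m ≈ 10.200000 kN·m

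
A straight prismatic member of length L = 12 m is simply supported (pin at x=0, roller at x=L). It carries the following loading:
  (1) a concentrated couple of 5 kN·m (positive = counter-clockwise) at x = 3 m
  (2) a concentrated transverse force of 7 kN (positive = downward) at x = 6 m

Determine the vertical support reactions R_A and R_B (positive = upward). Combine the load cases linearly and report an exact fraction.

R_A = 47/12 kN, R_B = 37/12 kN

Load 1 — applied couple M₀=5 kN·m at a=3 m (b=L-a=9):
  R_A = M₀/L = 5/12 kN
  R_B = -M₀/L = -5/12 kN
Load 2 — point force P=7 kN at a=6 m (b=L-a=6):
  R_A = Pb/L = 7·6/12 = 7/2 kN
  R_B = Pa/L = 7·6/12 = 7/2 kN
Superposition: R_A = 47/12 kN, R_B = 37/12 kN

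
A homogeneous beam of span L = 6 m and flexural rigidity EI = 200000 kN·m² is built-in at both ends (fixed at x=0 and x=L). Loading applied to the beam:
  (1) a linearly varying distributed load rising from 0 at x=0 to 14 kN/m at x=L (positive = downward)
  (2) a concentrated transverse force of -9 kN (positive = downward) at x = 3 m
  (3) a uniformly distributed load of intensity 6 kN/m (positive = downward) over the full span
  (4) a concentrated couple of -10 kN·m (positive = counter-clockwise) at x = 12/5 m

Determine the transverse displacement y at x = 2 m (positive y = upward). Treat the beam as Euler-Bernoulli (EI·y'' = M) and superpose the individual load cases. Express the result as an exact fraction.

Load 1 — triangular load w₀=14 kN/m (0→w₀ over full span):
  y_1 = -w₀x²(L-x)²(x+2L)/(120LEI) = -14·2²·(6-2)²·(2+2·6)/(120·6·200000) = -49/562500 m
Load 2 — point force P=-9 kN at a=3 m (b=L-a=3):
  y_2 = -Pb²x²(3aL-(3a+b)x)/(6L³EI)  [x≤a] = -(-9)·3²·2²·(3·3·6-(3·3+3)·2)/(6·6³·200000) = 3/80000 m
Load 3 — uniform load w=6 kN/m over full span:
  y_3 = -wx²(L-x)²/(24EI) = -6·2²·(6-2)²/(24·200000) = -1/12500 m
Load 4 — applied couple M₀=-10 kN·m at a=12/5 m (b=L-a=18/5):
  y_4 = (R_Ax³/6 - M_Ax²/2)/EI  [x≤a] with R_A=-12/5, M_A=-6/5 = ((-12/5)·2³/6 - (-6/5)·2²/2)/200000 = -1/250000 m
Superposition: y = Σ y_i = -481/3600000 m ≈ -0.000134 m

y(2) = -481/3600000 m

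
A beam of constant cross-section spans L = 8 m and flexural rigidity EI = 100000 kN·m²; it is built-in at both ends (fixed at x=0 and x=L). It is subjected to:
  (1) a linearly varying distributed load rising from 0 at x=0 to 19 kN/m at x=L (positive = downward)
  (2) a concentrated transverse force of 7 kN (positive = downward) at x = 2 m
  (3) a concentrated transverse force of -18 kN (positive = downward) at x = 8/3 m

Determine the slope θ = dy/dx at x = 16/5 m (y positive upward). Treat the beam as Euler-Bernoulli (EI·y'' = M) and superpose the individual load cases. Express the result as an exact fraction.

Load 1 — triangular load w₀=19 kN/m (0→w₀ over full span):
  θ_1 = -w₀(2x(L-x)(L-2x)(x+2L)+x²(L-x)²)/(120LEI) = -19·(2·(16/5)·(8-(16/5))·(8-2·(16/5))·((16/5)+2·8)+(16/5)²·(8-(16/5))²)/(120·8·100000) = -456/1953125 rad
Load 2 — point force P=7 kN at a=2 m (b=L-a=6):
  θ_2 = Pa²(L-x)(2bL-(3b+a)(L-x))/(2L³EI)  [x>a] = 7·2²·(8-(16/5))·(2·6·8-(3·6+2)·(8-(16/5)))/(2·8³·100000) = 0 rad
Load 3 — point force P=-18 kN at a=8/3 m (b=L-a=16/3):
  θ_3 = Pa²(L-x)(2bL-(3b+a)(L-x))/(2L³EI)  [x>a] = (-18)·(8/3)²·(8-(16/5))·(2·(16/3)·8-(3·(16/3)+(8/3))·(8-(16/5)))/(2·8³·100000) = 2/78125 rad
Superposition: θ = Σ θ_i = -406/1953125 rad ≈ -0.000208 rad

θ(16/5) = -406/1953125 rad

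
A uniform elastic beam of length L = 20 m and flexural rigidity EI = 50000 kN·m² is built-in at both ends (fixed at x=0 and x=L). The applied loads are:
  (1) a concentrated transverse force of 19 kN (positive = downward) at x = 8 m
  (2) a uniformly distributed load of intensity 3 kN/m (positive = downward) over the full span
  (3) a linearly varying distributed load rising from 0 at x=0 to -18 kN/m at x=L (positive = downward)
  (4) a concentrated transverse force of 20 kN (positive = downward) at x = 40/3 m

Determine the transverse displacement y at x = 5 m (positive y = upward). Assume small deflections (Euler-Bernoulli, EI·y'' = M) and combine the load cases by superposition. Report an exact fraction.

y(5) = 131017/12960000 m

Load 1 — point force P=19 kN at a=8 m (b=L-a=12):
  y_1 = -Pb²x²(3aL-(3a+b)x)/(6L³EI)  [x≤a] = -19·12²·5²·(3·8·20-(3·8+12)·5)/(6·20³·50000) = -171/20000 m
Load 2 — uniform load w=3 kN/m over full span:
  y_2 = -wx²(L-x)²/(24EI) = -3·5²·(20-5)²/(24·50000) = -9/640 m
Load 3 — triangular load w₀=-18 kN/m (0→w₀ over full span):
  y_3 = -w₀x²(L-x)²(x+2L)/(120LEI) = -(-18)·5²·(20-5)²·(5+2·20)/(120·20·50000) = 243/6400 m
Load 4 — point force P=20 kN at a=40/3 m (b=L-a=20/3):
  y_4 = -Pb²x²(3aL-(3a+b)x)/(6L³EI)  [x≤a] = -20·(20/3)²·5²·(3·(40/3)·20-(3·(40/3)+(20/3))·5)/(6·20³·50000) = -17/3240 m
Superposition: y = Σ y_i = 131017/12960000 m ≈ 0.010109 m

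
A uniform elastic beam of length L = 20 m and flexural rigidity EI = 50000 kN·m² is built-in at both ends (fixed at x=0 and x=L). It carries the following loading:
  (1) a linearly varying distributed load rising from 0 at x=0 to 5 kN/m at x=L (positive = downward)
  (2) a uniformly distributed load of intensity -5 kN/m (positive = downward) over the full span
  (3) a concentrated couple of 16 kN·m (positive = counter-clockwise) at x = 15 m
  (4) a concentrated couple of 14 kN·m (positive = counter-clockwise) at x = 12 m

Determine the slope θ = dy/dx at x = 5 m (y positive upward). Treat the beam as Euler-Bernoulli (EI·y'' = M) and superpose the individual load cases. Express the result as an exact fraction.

Load 1 — triangular load w₀=5 kN/m (0→w₀ over full span):
  θ_1 = -w₀(2x(L-x)(L-2x)(x+2L)+x²(L-x)²)/(120LEI) = -5·(2·5·(20-5)·(20-2·5)·(5+2·20)+5²·(20-5)²)/(120·20·50000) = -39/12800 rad
Load 2 — uniform load w=-5 kN/m over full span:
  θ_2 = -wx(L-x)(L-2x)/(12EI) = -(-5)·5·(20-5)·(20-2·5)/(12·50000) = 1/160 rad
Load 3 — applied couple M₀=16 kN·m at a=15 m (b=L-a=5):
  θ_3 = (R_Ax²/2 - M_Ax)/EI  [x≤a] with R_A=9/10, M_A=5 = ((9/10)·5²/2 - 5·5)/50000 = -11/40000 rad
Load 4 — applied couple M₀=14 kN·m at a=12 m (b=L-a=8):
  θ_4 = (R_Ax²/2 - M_Ax)/EI  [x≤a] with R_A=126/125, M_A=112/25 = ((126/125)·5²/2 - (112/25)·5)/50000 = -49/250000 rad
Superposition: θ = Σ θ_i = 21857/8000000 rad ≈ 0.002732 rad

θ(5) = 21857/8000000 rad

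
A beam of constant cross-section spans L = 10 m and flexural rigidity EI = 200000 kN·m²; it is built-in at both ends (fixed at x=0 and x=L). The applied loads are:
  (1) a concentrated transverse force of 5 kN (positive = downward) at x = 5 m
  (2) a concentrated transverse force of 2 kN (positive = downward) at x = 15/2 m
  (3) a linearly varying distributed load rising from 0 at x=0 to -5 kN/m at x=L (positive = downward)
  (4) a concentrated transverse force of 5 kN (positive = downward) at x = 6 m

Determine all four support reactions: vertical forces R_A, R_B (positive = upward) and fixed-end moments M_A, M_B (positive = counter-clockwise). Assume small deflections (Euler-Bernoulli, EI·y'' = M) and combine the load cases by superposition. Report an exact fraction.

Load 1 — point force P=5 kN at a=5 m (b=L-a=5):
  R_A = Pb²(3a+b)/L³ = 5·5²·(3·5+5)/10³ = 5/2 kN
  M_A = Pab²/L² = 5·5·5²/10² = 25/4 kN·m
  R_B = Pa²(a+3b)/L³ = 5·5²·(5+3·5)/10³ = 5/2 kN
  M_B = -Pa²b/L² = -5·5²·5/10² = -25/4 kN·m
Load 2 — point force P=2 kN at a=15/2 m (b=L-a=5/2):
  R_A = Pb²(3a+b)/L³ = 2·(5/2)²·(3·(15/2)+(5/2))/10³ = 5/16 kN
  M_A = Pab²/L² = 2·(15/2)·(5/2)²/10² = 15/16 kN·m
  R_B = Pa²(a+3b)/L³ = 2·(15/2)²·((15/2)+3·(5/2))/10³ = 27/16 kN
  M_B = -Pa²b/L² = -2·(15/2)²·(5/2)/10² = -45/16 kN·m
Load 3 — triangular load w₀=-5 kN/m (0→w₀ over full span):
  R_A = 3w₀L/20 = 3·(-5)·10/20 = -15/2 kN
  M_A = w₀L²/30 = (-5)·10²/30 = -50/3 kN·m
  R_B = 7w₀L/20 = 7·(-5)·10/20 = -35/2 kN
  M_B = -w₀L²/20 = -(-5)·10²/20 = 25 kN·m
Load 4 — point force P=5 kN at a=6 m (b=L-a=4):
  R_A = Pb²(3a+b)/L³ = 5·4²·(3·6+4)/10³ = 44/25 kN
  M_A = Pab²/L² = 5·6·4²/10² = 24/5 kN·m
  R_B = Pa²(a+3b)/L³ = 5·6²·(6+3·4)/10³ = 81/25 kN
  M_B = -Pa²b/L² = -5·6²·4/10² = -36/5 kN·m
Superposition: R_A = -1171/400 kN, M_A = -1123/240 kN·m, R_B = -4029/400 kN, M_B = 699/80 kN·m

R_A = -1171/400 kN, M_A = -1123/240 kN·m, R_B = -4029/400 kN, M_B = 699/80 kN·m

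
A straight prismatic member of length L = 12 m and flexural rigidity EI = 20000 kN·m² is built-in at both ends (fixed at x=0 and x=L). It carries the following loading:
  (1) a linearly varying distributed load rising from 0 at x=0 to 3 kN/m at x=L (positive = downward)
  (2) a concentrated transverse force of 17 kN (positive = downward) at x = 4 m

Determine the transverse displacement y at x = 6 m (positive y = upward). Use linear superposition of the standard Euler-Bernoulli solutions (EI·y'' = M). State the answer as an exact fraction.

y(6) = -583/60000 m

Load 1 — triangular load w₀=3 kN/m (0→w₀ over full span):
  y_1 = -w₀x²(L-x)²(x+2L)/(120LEI) = -3·6²·(12-6)²·(6+2·12)/(120·12·20000) = -81/20000 m
Load 2 — point force P=17 kN at a=4 m (b=L-a=8):
  y_2 = -Pa²(L-x)²(3bL-(3b+a)(L-x))/(6L³EI)  [x>a] = -17·4²·(12-6)²·(3·8·12-(3·8+4)·(12-6))/(6·12³·20000) = -17/3000 m
Superposition: y = Σ y_i = -583/60000 m ≈ -0.009717 m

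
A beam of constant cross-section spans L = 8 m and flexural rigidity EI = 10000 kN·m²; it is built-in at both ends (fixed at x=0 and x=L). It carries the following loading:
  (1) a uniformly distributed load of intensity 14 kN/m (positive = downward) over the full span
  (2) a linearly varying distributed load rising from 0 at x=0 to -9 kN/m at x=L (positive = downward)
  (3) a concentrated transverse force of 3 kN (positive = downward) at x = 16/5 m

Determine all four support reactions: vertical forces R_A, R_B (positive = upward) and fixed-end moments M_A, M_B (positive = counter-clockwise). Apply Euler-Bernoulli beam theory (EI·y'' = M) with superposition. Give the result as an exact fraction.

Load 1 — uniform load w=14 kN/m over full span:
  R_A = wL/2 = 14·8/2 = 56 kN
  M_A = wL²/12 = 14·8²/12 = 224/3 kN·m
  R_B = wL/2 = 14·8/2 = 56 kN
  M_B = -wL²/12 = -14·8²/12 = -224/3 kN·m
Load 2 — triangular load w₀=-9 kN/m (0→w₀ over full span):
  R_A = 3w₀L/20 = 3·(-9)·8/20 = -54/5 kN
  M_A = w₀L²/30 = (-9)·8²/30 = -96/5 kN·m
  R_B = 7w₀L/20 = 7·(-9)·8/20 = -126/5 kN
  M_B = -w₀L²/20 = -(-9)·8²/20 = 144/5 kN·m
Load 3 — point force P=3 kN at a=16/5 m (b=L-a=24/5):
  R_A = Pb²(3a+b)/L³ = 3·(24/5)²·(3·(16/5)+(24/5))/8³ = 243/125 kN
  M_A = Pab²/L² = 3·(16/5)·(24/5)²/8² = 432/125 kN·m
  R_B = Pa²(a+3b)/L³ = 3·(16/5)²·((16/5)+3·(24/5))/8³ = 132/125 kN
  M_B = -Pa²b/L² = -3·(16/5)²·(24/5)/8² = -288/125 kN·m
Superposition: R_A = 5893/125 kN, M_A = 22096/375 kN·m, R_B = 3982/125 kN, M_B = -18064/375 kN·m

R_A = 5893/125 kN, M_A = 22096/375 kN·m, R_B = 3982/125 kN, M_B = -18064/375 kN·m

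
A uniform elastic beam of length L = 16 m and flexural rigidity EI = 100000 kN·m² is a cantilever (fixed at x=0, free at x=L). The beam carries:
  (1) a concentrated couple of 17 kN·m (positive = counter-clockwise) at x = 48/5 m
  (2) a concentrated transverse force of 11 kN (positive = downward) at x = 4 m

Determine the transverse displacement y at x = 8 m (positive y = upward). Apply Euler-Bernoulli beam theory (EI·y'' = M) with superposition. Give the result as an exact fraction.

Load 1 — applied couple M₀=17 kN·m at a=48/5 m (b=L-a=32/5):
  y_1 = M₀x²/(2EI)  [x≤a] = 17·8²/(2·100000) = 17/3125 m
Load 2 — point force P=11 kN at a=4 m (b=L-a=12):
  y_2 = -Pa²(3x-a)/(6EI)  [x>a] = -11·4²·(3·8-4)/(6·100000) = -11/1875 m
Superposition: y = Σ y_i = -4/9375 m ≈ -0.000427 m

y(8) = -4/9375 m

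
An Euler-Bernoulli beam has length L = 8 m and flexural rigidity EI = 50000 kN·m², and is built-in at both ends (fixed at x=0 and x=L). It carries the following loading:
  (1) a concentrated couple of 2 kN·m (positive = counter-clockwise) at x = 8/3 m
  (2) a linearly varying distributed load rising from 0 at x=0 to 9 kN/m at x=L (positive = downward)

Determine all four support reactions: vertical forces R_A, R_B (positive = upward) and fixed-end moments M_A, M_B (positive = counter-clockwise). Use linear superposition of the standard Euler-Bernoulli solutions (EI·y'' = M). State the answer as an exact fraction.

R_A = 167/15 kN, M_A = 96/5 kN·m, R_B = 373/15 kN, M_B = -422/15 kN·m

Load 1 — applied couple M₀=2 kN·m at a=8/3 m (b=L-a=16/3):
  R_A = 6M₀ab/L³ = 6·2·(8/3)·(16/3)/8³ = 1/3 kN
  M_A = M₀b(2a-b)/L² = 2·(16/3)·(2·(8/3)-(16/3))/8² = 0 kN·m
  R_B = -6M₀ab/L³ = -6·2·(8/3)·(16/3)/8³ = -1/3 kN
  M_B = M₀a(2b-a)/L² = 2·(8/3)·(2·(16/3)-(8/3))/8² = 2/3 kN·m
Load 2 — triangular load w₀=9 kN/m (0→w₀ over full span):
  R_A = 3w₀L/20 = 3·9·8/20 = 54/5 kN
  M_A = w₀L²/30 = 9·8²/30 = 96/5 kN·m
  R_B = 7w₀L/20 = 7·9·8/20 = 126/5 kN
  M_B = -w₀L²/20 = -9·8²/20 = -144/5 kN·m
Superposition: R_A = 167/15 kN, M_A = 96/5 kN·m, R_B = 373/15 kN, M_B = -422/15 kN·m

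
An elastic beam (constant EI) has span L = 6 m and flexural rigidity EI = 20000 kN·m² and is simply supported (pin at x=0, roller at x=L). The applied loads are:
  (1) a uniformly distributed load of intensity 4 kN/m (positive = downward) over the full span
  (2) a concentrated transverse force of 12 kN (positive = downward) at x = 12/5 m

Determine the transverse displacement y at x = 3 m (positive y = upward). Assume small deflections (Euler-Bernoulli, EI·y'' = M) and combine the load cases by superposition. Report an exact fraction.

y(3) = -29619/5000000 m

Load 1 — uniform load w=4 kN/m over full span:
  y_1 = -wx(L³-2Lx²+x³)/(24EI) = -4·3·(6³-2·6·3²+3³)/(24·20000) = -27/8000 m
Load 2 — point force P=12 kN at a=12/5 m (b=L-a=18/5):
  y_2 = -Pa(L-x)(2Lx-a²-x²)/(6LEI)  [x>a] = -12·(12/5)·(6-3)·(2·6·3-(12/5)²-3²)/(6·6·20000) = -1593/625000 m
Superposition: y = Σ y_i = -29619/5000000 m ≈ -0.005924 m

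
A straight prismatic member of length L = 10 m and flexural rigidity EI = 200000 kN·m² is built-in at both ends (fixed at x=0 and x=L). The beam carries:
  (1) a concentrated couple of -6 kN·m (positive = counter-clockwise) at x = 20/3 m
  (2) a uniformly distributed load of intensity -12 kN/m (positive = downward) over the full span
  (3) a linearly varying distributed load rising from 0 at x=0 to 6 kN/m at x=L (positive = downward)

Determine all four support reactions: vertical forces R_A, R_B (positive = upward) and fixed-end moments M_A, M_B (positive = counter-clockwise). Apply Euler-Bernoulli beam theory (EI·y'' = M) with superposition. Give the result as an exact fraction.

Load 1 — applied couple M₀=-6 kN·m at a=20/3 m (b=L-a=10/3):
  R_A = 6M₀ab/L³ = 6·(-6)·(20/3)·(10/3)/10³ = -4/5 kN
  M_A = M₀b(2a-b)/L² = (-6)·(10/3)·(2·(20/3)-(10/3))/10² = -2 kN·m
  R_B = -6M₀ab/L³ = -6·(-6)·(20/3)·(10/3)/10³ = 4/5 kN
  M_B = M₀a(2b-a)/L² = (-6)·(20/3)·(2·(10/3)-(20/3))/10² = 0 kN·m
Load 2 — uniform load w=-12 kN/m over full span:
  R_A = wL/2 = (-12)·10/2 = -60 kN
  M_A = wL²/12 = (-12)·10²/12 = -100 kN·m
  R_B = wL/2 = (-12)·10/2 = -60 kN
  M_B = -wL²/12 = -(-12)·10²/12 = 100 kN·m
Load 3 — triangular load w₀=6 kN/m (0→w₀ over full span):
  R_A = 3w₀L/20 = 3·6·10/20 = 9 kN
  M_A = w₀L²/30 = 6·10²/30 = 20 kN·m
  R_B = 7w₀L/20 = 7·6·10/20 = 21 kN
  M_B = -w₀L²/20 = -6·10²/20 = -30 kN·m
Superposition: R_A = -259/5 kN, M_A = -82 kN·m, R_B = -191/5 kN, M_B = 70 kN·m

R_A = -259/5 kN, M_A = -82 kN·m, R_B = -191/5 kN, M_B = 70 kN·m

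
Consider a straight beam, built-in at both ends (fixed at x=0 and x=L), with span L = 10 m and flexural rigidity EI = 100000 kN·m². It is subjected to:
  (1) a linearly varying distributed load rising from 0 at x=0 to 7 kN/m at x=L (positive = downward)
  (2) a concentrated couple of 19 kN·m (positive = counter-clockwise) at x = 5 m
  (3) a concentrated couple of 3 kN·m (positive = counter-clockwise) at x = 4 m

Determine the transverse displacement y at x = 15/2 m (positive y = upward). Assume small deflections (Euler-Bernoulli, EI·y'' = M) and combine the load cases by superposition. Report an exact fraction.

y(15/2) = -4823/10240000 m

Load 1 — triangular load w₀=7 kN/m (0→w₀ over full span):
  y_1 = -w₀x²(L-x)²(x+2L)/(120LEI) = -7·(15/2)²·(10-(15/2))²·((15/2)+2·10)/(120·10·100000) = -231/409600 m
Load 2 — applied couple M₀=19 kN·m at a=5 m (b=L-a=5):
  y_2 = (R_Ax³/6 - M_Ax²/2 - M₀(x-a)²/2)/EI  [x>a] with R_A=57/20, M_A=19/4 = ((57/20)·(15/2)³/6 - (19/4)·(15/2)²/2 - 19·((15/2)-5)²/2)/100000 = 19/256000 m
Load 3 — applied couple M₀=3 kN·m at a=4 m (b=L-a=6):
  y_3 = (R_Ax³/6 - M_Ax²/2 - M₀(x-a)²/2)/EI  [x>a] with R_A=54/125, M_A=9/25 = ((54/125)·(15/2)³/6 - (9/25)·(15/2)²/2 - 3·((15/2)-4)²/2)/100000 = 3/160000 m
Superposition: y = Σ y_i = -4823/10240000 m ≈ -0.000471 m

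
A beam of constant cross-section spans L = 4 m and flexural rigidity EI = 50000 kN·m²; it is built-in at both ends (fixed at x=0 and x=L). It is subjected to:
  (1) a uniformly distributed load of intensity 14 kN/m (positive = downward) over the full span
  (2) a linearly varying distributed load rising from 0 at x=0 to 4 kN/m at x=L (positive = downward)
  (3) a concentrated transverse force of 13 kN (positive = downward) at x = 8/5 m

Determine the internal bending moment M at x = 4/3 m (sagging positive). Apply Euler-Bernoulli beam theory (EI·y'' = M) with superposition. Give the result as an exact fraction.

M(4/3) = 107708/10125 kN·m

Load 1 — uniform load w=14 kN/m over full span:
  M_1 = wLx/2 - wL²/12 - wx²/2 = 14·4·(4/3)/2 - 14·4²/12 - 14·(4/3)²/2 = 56/9 kN·m
Load 2 — triangular load w₀=4 kN/m (0→w₀ over full span):
  M_2 = 3w₀Lx/20 - w₀L²/30 - w₀x³/(6L) = 3·4·4·(4/3)/20 - 4·4²/30 - 4·(4/3)³/(6·4) = 272/405 kN·m
Load 3 — point force P=13 kN at a=8/5 m (b=L-a=12/5):
  M_3 = Pb²(3a+b)x/L³ - Pab²/L²  [x≤a] = 13·(12/5)²·(3·(8/5)+(12/5))·(4/3)/4³ - 13·(8/5)·(12/5)²/4² = 468/125 kN·m
Superposition: M = Σ M_i = 107708/10125 kN·m ≈ 10.637827 kN·m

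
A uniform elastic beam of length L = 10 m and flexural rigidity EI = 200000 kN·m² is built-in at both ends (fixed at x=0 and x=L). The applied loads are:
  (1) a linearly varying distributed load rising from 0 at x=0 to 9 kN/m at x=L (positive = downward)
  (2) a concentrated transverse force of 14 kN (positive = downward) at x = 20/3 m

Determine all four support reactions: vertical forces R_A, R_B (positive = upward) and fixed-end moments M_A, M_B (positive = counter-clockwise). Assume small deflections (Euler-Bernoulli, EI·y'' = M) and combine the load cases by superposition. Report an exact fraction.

R_A = 925/54 kN, M_A = 1090/27 kN·m, R_B = 2261/54 kN, M_B = -1775/27 kN·m

Load 1 — triangular load w₀=9 kN/m (0→w₀ over full span):
  R_A = 3w₀L/20 = 3·9·10/20 = 27/2 kN
  M_A = w₀L²/30 = 9·10²/30 = 30 kN·m
  R_B = 7w₀L/20 = 7·9·10/20 = 63/2 kN
  M_B = -w₀L²/20 = -9·10²/20 = -45 kN·m
Load 2 — point force P=14 kN at a=20/3 m (b=L-a=10/3):
  R_A = Pb²(3a+b)/L³ = 14·(10/3)²·(3·(20/3)+(10/3))/10³ = 98/27 kN
  M_A = Pab²/L² = 14·(20/3)·(10/3)²/10² = 280/27 kN·m
  R_B = Pa²(a+3b)/L³ = 14·(20/3)²·((20/3)+3·(10/3))/10³ = 280/27 kN
  M_B = -Pa²b/L² = -14·(20/3)²·(10/3)/10² = -560/27 kN·m
Superposition: R_A = 925/54 kN, M_A = 1090/27 kN·m, R_B = 2261/54 kN, M_B = -1775/27 kN·m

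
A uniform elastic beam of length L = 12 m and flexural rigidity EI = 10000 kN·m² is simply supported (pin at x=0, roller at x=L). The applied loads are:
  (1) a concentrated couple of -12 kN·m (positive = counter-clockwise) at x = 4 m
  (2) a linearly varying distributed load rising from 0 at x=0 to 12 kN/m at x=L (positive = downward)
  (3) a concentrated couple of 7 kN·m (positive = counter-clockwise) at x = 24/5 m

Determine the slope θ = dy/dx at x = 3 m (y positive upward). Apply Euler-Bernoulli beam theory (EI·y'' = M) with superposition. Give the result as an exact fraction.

Load 1 — applied couple M₀=-12 kN·m at a=4 m (b=L-a=8):
  θ_1 = (M₀x²/(2L)+C₁)/EI  [x≤a] with C₁=M₀(3b²-L²)/(6L)=-8 = ((-12)·3²/(2·12)+(-8))/10000 = -1/800 rad
Load 2 — triangular load w₀=12 kN/m (0→w₀ over full span):
  θ_2 = -w₀(7L⁴-30L²x²+15x⁴)/(360LEI) = -12·(7·12⁴-30·12²·3²+15·3⁴)/(360·12·10000) = -11943/400000 rad
Load 3 — applied couple M₀=7 kN·m at a=24/5 m (b=L-a=36/5):
  θ_3 = (M₀x²/(2L)+C₁)/EI  [x≤a] with C₁=M₀(3b²-L²)/(6L)=28/25 = (7·3²/(2·12)+(28/25))/10000 = 749/2000000 rad
Superposition: θ = Σ θ_i = -30733/1000000 rad ≈ -0.030733 rad

θ(3) = -30733/1000000 rad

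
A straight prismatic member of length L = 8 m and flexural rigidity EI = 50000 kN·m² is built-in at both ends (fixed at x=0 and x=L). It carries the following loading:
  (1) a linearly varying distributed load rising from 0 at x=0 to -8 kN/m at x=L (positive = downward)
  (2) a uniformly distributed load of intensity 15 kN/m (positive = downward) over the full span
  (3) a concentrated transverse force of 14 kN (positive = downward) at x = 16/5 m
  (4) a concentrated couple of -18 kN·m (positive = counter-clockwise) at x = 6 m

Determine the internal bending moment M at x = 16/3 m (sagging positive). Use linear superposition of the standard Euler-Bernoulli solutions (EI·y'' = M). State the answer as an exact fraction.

M(16/3) = 998861/81000 kN·m

Load 1 — triangular load w₀=-8 kN/m (0→w₀ over full span):
  M_1 = 3w₀Lx/20 - w₀L²/30 - w₀x³/(6L) = 3·(-8)·8·(16/3)/20 - (-8)·8²/30 - (-8)·(16/3)³/(6·8) = -3584/405 kN·m
Load 2 — uniform load w=15 kN/m over full span:
  M_2 = wLx/2 - wL²/12 - wx²/2 = 15·8·(16/3)/2 - 15·8²/12 - 15·(16/3)²/2 = 80/3 kN·m
Load 3 — point force P=14 kN at a=16/5 m (b=L-a=24/5):
  M_3 = Pa²(a+3b)(L-x)/L³ - Pa²b/L²  [x>a] = 14·(16/5)²·((16/5)+3·(24/5))·(8-(16/3))/8³ - 14·(16/5)²·(24/5)/8² = 896/375 kN·m
Load 4 — applied couple M₀=-18 kN·m at a=6 m (b=L-a=2):
  M_4 = R_Ax - M_A  [x≤a] with R_A=-81/32, M_A=-45/8 = (-81/32)·(16/3) - (-45/8) = -63/8 kN·m
Superposition: M = Σ M_i = 998861/81000 kN·m ≈ 12.331617 kN·m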